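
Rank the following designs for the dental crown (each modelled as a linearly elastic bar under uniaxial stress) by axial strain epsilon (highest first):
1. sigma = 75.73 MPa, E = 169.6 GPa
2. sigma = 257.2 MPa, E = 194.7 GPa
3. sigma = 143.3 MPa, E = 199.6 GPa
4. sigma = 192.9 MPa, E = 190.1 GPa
Model: a linearly elastic bar under uniaxial stress, so epsilon = sigma / E (SI units).
  Case 1: epsilon = (7.573 × 10⁷) / (1.696 × 10¹¹) = 0.0004465
  Case 2: epsilon = (2.572 × 10⁸) / (1.947 × 10¹¹) = 0.001321
  Case 3: epsilon = (1.433 × 10⁸) / (1.996 × 10¹¹) = 0.0007179
  Case 4: epsilon = (1.929 × 10⁸) / (1.901 × 10¹¹) = 0.001015
Ordering: 0.001321 (case 2) > 0.001015 (case 4) > 0.0007179 (case 3) > 0.0004465 (case 1)
Final answer: 2, 4, 3, 1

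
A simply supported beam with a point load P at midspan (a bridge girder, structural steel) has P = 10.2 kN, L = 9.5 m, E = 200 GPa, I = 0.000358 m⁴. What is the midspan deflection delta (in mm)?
Model: a simply supported beam with a point load P at midspan, so delta = (P·L^3) / (48·E·I).
Convert to SI units:
  P = 10.2 kN = 10200 N
  E = 200 GPa = 2 × 10¹¹ Pa
Substitute:
  delta = (10200 × 9.5^3) / (48 × (2 × 10¹¹) × 0.000358)
  delta = 0.002545 m
Convert: delta = 0.002545 m = 2.545 mm
Final answer: delta = 2.545 mm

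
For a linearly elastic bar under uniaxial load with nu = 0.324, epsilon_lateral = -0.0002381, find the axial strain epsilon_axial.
Model: a linearly elastic bar under uniaxial load, so epsilon_lateral = -nu·epsilon_axial.
Solve for epsilon_axial: epsilon_axial = -epsilon_lateral / nu.
Substitute:
  epsilon_axial = -(-0.0002381) / 0.324
  epsilon_axial = 0.0007349
Final answer: epsilon_axial = 0.0007349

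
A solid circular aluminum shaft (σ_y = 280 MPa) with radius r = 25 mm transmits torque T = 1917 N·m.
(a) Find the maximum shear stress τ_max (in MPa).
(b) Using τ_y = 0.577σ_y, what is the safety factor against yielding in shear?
(a) For a solid circular shaft, τ_max = T·r/J with J = π·r^4/2, i.e. τ_max = 2·T / (π·r^3). Convert r = 25 mm = 0.025 m.
  τ_max = (2 × 1917) / (π × 0.025^3) = 7.811 × 10⁷ Pa = 78.11 MPa
(b) τ_y = 0.577 × 280 = 161.56 MPa
  SF = τ_y/τ_max = 161.56 / 78.11 = 2.068
Final answer: (a) τ_max = 78.11 MPa, (b) SF = 2.068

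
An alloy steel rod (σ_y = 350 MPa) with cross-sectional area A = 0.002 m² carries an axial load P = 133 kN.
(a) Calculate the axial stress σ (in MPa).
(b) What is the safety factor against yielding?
(a) Axial stress σ = P/A. Convert P = 133 kN = 133000 N.
  σ = 133000 / 0.002 = 6.65 × 10⁷ Pa = 66.5 MPa
(b) Safety factor SF = σ_y/σ = 350 / 66.5 = 5.263
Final answer: (a) σ = 66.5 MPa, (b) SF = 5.263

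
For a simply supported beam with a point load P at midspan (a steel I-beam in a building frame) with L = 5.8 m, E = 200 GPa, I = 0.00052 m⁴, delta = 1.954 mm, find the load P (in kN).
Model: a simply supported beam with a point load P at midspan, so delta = (P·L^3) / (48·E·I).
Solve for P: P = (48·delta·E·I) / L^3.
Convert to SI units:
  E = 200 GPa = 2 × 10¹¹ Pa
  delta = 1.954 mm = 0.001954 m
Substitute:
  P = (48 × 0.001954 × (2 × 10¹¹) × 0.00052) / 5.8^3
  P = 49990 N
Convert: P = 49990 N = 49.99 kN
Final answer: P = 49.99 kN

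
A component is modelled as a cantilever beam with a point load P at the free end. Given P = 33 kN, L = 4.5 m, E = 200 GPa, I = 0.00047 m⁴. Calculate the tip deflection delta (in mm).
Model: a cantilever beam with a point load P at the free end, so delta = (P·L^3) / (3·E·I).
Convert to SI units:
  P = 33 kN = 33000 N
  E = 200 GPa = 2 × 10¹¹ Pa
Substitute:
  delta = (33000 × 4.5^3) / (3 × (2 × 10¹¹) × 0.00047)
  delta = 0.01066 m
Convert: delta = 0.01066 m = 10.66 mm
Final answer: delta = 10.66 mm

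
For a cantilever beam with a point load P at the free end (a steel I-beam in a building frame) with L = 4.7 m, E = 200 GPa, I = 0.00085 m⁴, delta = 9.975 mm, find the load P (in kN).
Model: a cantilever beam with a point load P at the free end, so delta = (P·L^3) / (3·E·I).
Solve for P: P = (3·delta·E·I) / L^3.
Convert to SI units:
  E = 200 GPa = 2 × 10¹¹ Pa
  delta = 9.975 mm = 0.009975 m
Substitute:
  P = (3 × 0.009975 × (2 × 10¹¹) × 0.00085) / 4.7^3
  P = 49000 N
Convert: P = 49000 N = 49 kN
Final answer: P = 49 kN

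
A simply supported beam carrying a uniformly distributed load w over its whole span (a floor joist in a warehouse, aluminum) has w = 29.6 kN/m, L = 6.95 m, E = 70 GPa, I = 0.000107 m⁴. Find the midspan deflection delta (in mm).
Model: a simply supported beam carrying a uniformly distributed load w over its whole span, so delta = (5·w·L^4) / (384·E·I).
Convert to SI units:
  w = 29.6 kN/m = 29600 N/m
  E = 70 GPa = 7 × 10¹⁰ Pa
Substitute:
  delta = (5 × 29600 × 6.95^4) / (384 × (7 × 10¹⁰) × 0.000107)
  delta = 0.1201 m
Convert: delta = 0.1201 m = 120.1 mm
Final answer: delta = 120.1 mm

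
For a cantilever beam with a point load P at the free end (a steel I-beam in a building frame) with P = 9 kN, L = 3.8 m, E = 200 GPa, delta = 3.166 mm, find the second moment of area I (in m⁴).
Model: a cantilever beam with a point load P at the free end, so delta = (P·L^3) / (3·E·I).
Solve for I: I = (P·L^3) / (3·delta·E).
Convert to SI units:
  P = 9 kN = 9000 N
  E = 200 GPa = 2 × 10¹¹ Pa
  delta = 3.166 mm = 0.003166 m
Substitute:
  I = (9000 × 3.8^3) / (3 × 0.003166 × (2 × 10¹¹))
  I = 0.00026 m⁴
Final answer: I = 0.00026 m⁴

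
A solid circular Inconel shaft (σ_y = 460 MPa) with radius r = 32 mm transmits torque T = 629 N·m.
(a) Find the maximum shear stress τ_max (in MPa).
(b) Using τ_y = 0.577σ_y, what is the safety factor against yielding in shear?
(a) For a solid circular shaft, τ_max = T·r/J with J = π·r^4/2, i.e. τ_max = 2·T / (π·r^3). Convert r = 32 mm = 0.032 m.
  τ_max = (2 × 629) / (π × 0.032^3) = 1.222 × 10⁷ Pa = 12.22 MPa
(b) τ_y = 0.577 × 460 = 265.42 MPa
  SF = τ_y/τ_max = 265.42 / 12.22 = 21.72
Final answer: (a) τ_max = 12.22 MPa, (b) SF = 21.72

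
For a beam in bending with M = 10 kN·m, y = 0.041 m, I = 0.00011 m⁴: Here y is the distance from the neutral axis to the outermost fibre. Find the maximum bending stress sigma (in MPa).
Model: a beam in bending, so sigma = (M·y) / I.
Convert to SI units:
  M = 10 kN·m = 10000 N·m
Substitute:
  sigma = (10000 × 0.041) / 0.00011
  sigma = 3.727 × 10⁶ Pa
Convert: sigma = 3.727 × 10⁶ Pa = 3.727 MPa
Final answer: sigma = 3.727 MPa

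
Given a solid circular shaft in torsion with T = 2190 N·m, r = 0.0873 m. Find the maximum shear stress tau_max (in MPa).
Model: a solid circular shaft in torsion, so tau_max = (2·T) / (π·r^3).
Substitute:
  tau_max = (2 × 2190) / (π × 0.0873^3)
  tau_max = 2.095 × 10⁶ Pa
Convert: tau_max = 2.095 × 10⁶ Pa = 2.095 MPa
Final answer: tau_max = 2.095 MPa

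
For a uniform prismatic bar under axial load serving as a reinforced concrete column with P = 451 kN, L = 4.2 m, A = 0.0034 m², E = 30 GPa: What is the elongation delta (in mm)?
Model: a uniform prismatic bar under axial load, so delta = (P·L) / (A·E).
Convert to SI units:
  P = 451 kN = 451000 N
  E = 30 GPa = 3 × 10¹⁰ Pa
Substitute:
  delta = (451000 × 4.2) / (0.0034 × (3 × 10¹⁰))
  delta = 0.01857 m
Convert: delta = 0.01857 m = 18.57 mm
Final answer: delta = 18.57 mm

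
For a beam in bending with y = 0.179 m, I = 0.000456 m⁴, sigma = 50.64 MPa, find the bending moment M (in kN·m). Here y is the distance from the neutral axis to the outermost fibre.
Model: a beam in bending, so sigma = (M·y) / I.
Solve for M: M = (sigma·I) / y.
Convert to SI units:
  sigma = 50.64 MPa = 5.064 × 10⁷ Pa
Substitute:
  M = ((5.064 × 10⁷) × 0.000456) / 0.179
  M = 129000 N·m
Convert: M = 129000 N·m = 129 kN·m
Final answer: M = 129 kN·m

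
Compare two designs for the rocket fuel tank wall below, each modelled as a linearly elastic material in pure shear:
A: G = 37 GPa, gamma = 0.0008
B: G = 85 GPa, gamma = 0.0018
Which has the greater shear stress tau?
Model: a linearly elastic material in pure shear, so tau = G·gamma (SI units).
  A: tau = (3.7 × 10¹⁰) × 0.0008 = 2.96 × 10⁷ Pa = 29.6 MPa
  B: tau = (8.5 × 10¹⁰) × 0.0018 = 1.53 × 10⁸ Pa = 153 MPa
153 MPa > 29.6 MPa, so B is larger.
Final answer: B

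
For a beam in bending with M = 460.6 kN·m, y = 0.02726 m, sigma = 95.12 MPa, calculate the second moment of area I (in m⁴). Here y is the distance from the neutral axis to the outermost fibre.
Model: a beam in bending, so sigma = (M·y) / I.
Solve for I: I = (M·y) / sigma.
Convert to SI units:
  M = 460.6 kN·m = 460600 N·m
  sigma = 95.12 MPa = 9.512 × 10⁷ Pa
Substitute:
  I = (460600 × 0.02726) / (9.512 × 10⁷)
  I = 0.000132 m⁴
Final answer: I = 0.000132 m⁴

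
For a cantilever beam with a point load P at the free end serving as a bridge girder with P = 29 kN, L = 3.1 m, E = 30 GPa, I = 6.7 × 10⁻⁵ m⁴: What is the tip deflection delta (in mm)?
Model: a cantilever beam with a point load P at the free end, so delta = (P·L^3) / (3·E·I).
Convert to SI units:
  P = 29 kN = 29000 N
  E = 30 GPa = 3 × 10¹⁰ Pa
Substitute:
  delta = (29000 × 3.1^3) / (3 × (3 × 10¹⁰) × (6.7 × 10⁻⁵))
  delta = 0.1433 m
Convert: delta = 0.1433 m = 143.3 mm
Final answer: delta = 143.3 mm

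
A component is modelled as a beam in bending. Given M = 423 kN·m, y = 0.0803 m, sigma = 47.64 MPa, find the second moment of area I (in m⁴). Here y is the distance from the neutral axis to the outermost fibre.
Model: a beam in bending, so sigma = (M·y) / I.
Solve for I: I = (M·y) / sigma.
Convert to SI units:
  M = 423 kN·m = 423000 N·m
  sigma = 47.64 MPa = 4.764 × 10⁷ Pa
Substitute:
  I = (423000 × 0.0803) / (4.764 × 10⁷)
  I = 0.000713 m⁴
Final answer: I = 0.000713 m⁴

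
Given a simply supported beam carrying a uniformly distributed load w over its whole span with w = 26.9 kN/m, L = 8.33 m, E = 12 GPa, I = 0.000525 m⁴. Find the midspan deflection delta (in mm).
Model: a simply supported beam carrying a uniformly distributed load w over its whole span, so delta = (5·w·L^4) / (384·E·I).
Convert to SI units:
  w = 26.9 kN/m = 26900 N/m
  E = 12 GPa = 1.2 × 10¹⁰ Pa
Substitute:
  delta = (5 × 26900 × 8.33^4) / (384 × (1.2 × 10¹⁰) × 0.000525)
  delta = 0.2677 m
Convert: delta = 0.2677 m = 267.7 mm
Final answer: delta = 267.7 mm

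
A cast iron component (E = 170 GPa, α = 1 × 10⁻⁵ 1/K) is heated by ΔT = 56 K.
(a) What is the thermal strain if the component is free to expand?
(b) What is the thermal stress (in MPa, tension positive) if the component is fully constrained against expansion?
(a) Free thermal strain ε_th = α·ΔT = (1 × 10⁻⁵) × 56 = 0.00056
(b) Fully constrained, the expansion is suppressed, so σ = -E·α·ΔT. Convert E = 170 GPa = 1.7 × 10¹¹ Pa.
  σ = -(1.7 × 10¹¹) × (1 × 10⁻⁵) × 56 = -9.52 × 10⁷ Pa = -95.2 MPa (compressive)
Final answer: (a) ε_th = 0.00056, (b) σ = -95.2 MPa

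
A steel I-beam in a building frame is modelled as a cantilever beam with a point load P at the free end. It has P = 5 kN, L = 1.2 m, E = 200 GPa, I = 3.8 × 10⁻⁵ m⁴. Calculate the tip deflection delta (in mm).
Model: a cantilever beam with a point load P at the free end, so delta = (P·L^3) / (3·E·I).
Convert to SI units:
  P = 5 kN = 5000 N
  E = 200 GPa = 2 × 10¹¹ Pa
Substitute:
  delta = (5000 × 1.2^3) / (3 × (2 × 10¹¹) × (3.8 × 10⁻⁵))
  delta = 0.0003789 m
Convert: delta = 0.0003789 m = 0.3789 mm
Final answer: delta = 0.3789 mm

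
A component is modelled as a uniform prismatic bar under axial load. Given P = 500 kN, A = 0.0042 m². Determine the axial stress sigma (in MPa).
Model: a uniform prismatic bar under axial load, so sigma = P / A.
Convert to SI units:
  P = 500 kN = 500000 N
Substitute:
  sigma = 500000 / 0.0042
  sigma = 1.19 × 10⁸ Pa
Convert: sigma = 1.19 × 10⁸ Pa = 119 MPa
Final answer: sigma = 119 MPa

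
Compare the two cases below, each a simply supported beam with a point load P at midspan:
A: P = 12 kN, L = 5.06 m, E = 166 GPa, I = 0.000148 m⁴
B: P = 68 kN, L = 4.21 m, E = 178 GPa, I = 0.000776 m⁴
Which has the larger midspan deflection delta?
Model: a simply supported beam with a point load P at midspan, so delta = (P·L^3) / (48·E·I) (SI units).
  A: delta = (12000 × 5.06^3) / (48 × (1.66 × 10¹¹) × 0.000148) = 0.001318 m = 1.318 mm
  B: delta = (68000 × 4.21^3) / (48 × (1.78 × 10¹¹) × 0.000776) = 0.0007653 m = 0.7653 mm
1.318 mm > 0.7653 mm, so A is larger.
Final answer: A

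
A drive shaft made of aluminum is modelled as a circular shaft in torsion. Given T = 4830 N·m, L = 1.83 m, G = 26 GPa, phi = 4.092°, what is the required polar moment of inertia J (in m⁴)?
Model: a circular shaft in torsion, so phi = (T·L) / (G·J).
Solve for J: J = (T·L) / (phi·G).
Convert to SI units:
  G = 26 GPa = 2.6 × 10¹⁰ Pa
  phi = 4.092° = 0.07142 rad
Substitute:
  J = (4830 × 1.83) / (0.07142 × (2.6 × 10¹⁰))
  J = 4.76 × 10⁻⁶ m⁴
Final answer: J = 4.76 × 10⁻⁶ m⁴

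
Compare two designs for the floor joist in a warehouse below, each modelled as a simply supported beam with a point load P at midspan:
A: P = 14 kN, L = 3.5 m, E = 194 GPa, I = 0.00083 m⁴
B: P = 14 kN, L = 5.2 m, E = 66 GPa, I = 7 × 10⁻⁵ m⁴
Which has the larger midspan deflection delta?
Model: a simply supported beam with a point load P at midspan, so delta = (P·L^3) / (48·E·I) (SI units).
  A: delta = (14000 × 3.5^3) / (48 × (1.94 × 10¹¹) × 0.00083) = 7.766 × 10⁻⁵ m = 0.07766 mm
  B: delta = (14000 × 5.2^3) / (48 × (6.6 × 10¹⁰) × (7 × 10⁻⁵)) = 0.008877 m = 8.877 mm
8.877 mm > 0.07766 mm, so B is larger.
Final answer: B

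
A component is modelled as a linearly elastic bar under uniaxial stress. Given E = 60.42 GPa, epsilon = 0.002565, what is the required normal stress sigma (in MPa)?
Model: a linearly elastic bar under uniaxial stress, so epsilon = sigma / E.
Solve for sigma: sigma = epsilon·E.
Convert to SI units:
  E = 60.42 GPa = 6.042 × 10¹⁰ Pa
Substitute:
  sigma = 0.002565 × (6.042 × 10¹⁰)
  sigma = 1.55 × 10⁸ Pa
Convert: sigma = 1.55 × 10⁸ Pa = 155 MPa
Final answer: sigma = 155 MPa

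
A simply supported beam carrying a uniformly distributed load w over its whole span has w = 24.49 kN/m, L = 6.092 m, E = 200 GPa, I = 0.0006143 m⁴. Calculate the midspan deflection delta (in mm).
Model: a simply supported beam carrying a uniformly distributed load w over its whole span, so delta = (5·w·L^4) / (384·E·I).
Convert to SI units:
  w = 24.49 kN/m = 24490 N/m
  E = 200 GPa = 2 × 10¹¹ Pa
Substitute:
  delta = (5 × 24490 × 6.092^4) / (384 × (2 × 10¹¹) × 0.0006143)
  delta = 0.003575 m
Convert: delta = 0.003575 m = 3.575 mm
Final answer: delta = 3.575 mm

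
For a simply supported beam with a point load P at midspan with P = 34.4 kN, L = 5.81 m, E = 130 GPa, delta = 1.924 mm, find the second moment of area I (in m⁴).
Model: a simply supported beam with a point load P at midspan, so delta = (P·L^3) / (48·E·I).
Solve for I: I = (P·L^3) / (48·delta·E).
Convert to SI units:
  P = 34.4 kN = 34400 N
  E = 130 GPa = 1.3 × 10¹¹ Pa
  delta = 1.924 mm = 0.001924 m
Substitute:
  I = (34400 × 5.81^3) / (48 × 0.001924 × (1.3 × 10¹¹))
  I = 0.0005619 m⁴
Final answer: I = 0.0005619 m⁴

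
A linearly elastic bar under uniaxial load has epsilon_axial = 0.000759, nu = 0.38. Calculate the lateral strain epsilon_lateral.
Model: a linearly elastic bar under uniaxial load, so epsilon_lateral = -nu·epsilon_axial.
Substitute:
  epsilon_lateral = -(0.38 × 0.000759)
  epsilon_lateral = -0.0002884
Final answer: epsilon_lateral = -0.0002884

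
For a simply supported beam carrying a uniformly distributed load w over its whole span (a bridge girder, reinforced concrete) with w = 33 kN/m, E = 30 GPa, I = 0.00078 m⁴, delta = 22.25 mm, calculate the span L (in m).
Model: a simply supported beam carrying a uniformly distributed load w over its whole span, so delta = (5·w·L^4) / (384·E·I).
Solve for L: L = ((384·delta·E·I) / (5·w))^(1/4).
Convert to SI units:
  w = 33 kN/m = 33000 N/m
  E = 30 GPa = 3 × 10¹⁰ Pa
  delta = 22.25 mm = 0.02225 m
Substitute:
  L = ((384 × 0.02225 × (3 × 10¹⁰) × 0.00078) / (5 × 33000))^(1/4)
  L = 5.9 m
Final answer: L = 5.9 m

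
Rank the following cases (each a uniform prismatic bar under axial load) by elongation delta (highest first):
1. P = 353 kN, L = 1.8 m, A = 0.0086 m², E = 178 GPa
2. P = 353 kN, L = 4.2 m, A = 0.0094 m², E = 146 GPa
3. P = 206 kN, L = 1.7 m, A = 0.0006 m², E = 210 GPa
Model: a uniform prismatic bar under axial load, so delta = (P·L) / (A·E) (SI units).
  Case 1: delta = (353000 × 1.8) / (0.0086 × (1.78 × 10¹¹)) = 0.0004151 m = 0.4151 mm
  Case 2: delta = (353000 × 4.2) / (0.0094 × (1.46 × 10¹¹)) = 0.00108 m = 1.08 mm
  Case 3: delta = (206000 × 1.7) / (0.0006 × (2.1 × 10¹¹)) = 0.002779 m = 2.779 mm
Ordering: 2.779 mm (case 3) > 1.08 mm (case 2) > 0.4151 mm (case 1)
Final answer: 3, 2, 1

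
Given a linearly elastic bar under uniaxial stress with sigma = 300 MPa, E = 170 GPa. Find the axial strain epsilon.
Model: a linearly elastic bar under uniaxial stress, so epsilon = sigma / E.
Convert to SI units:
  sigma = 300 MPa = 3 × 10⁸ Pa
  E = 170 GPa = 1.7 × 10¹¹ Pa
Substitute:
  epsilon = (3 × 10⁸) / (1.7 × 10¹¹)
  epsilon = 0.001765
Final answer: epsilon = 0.001765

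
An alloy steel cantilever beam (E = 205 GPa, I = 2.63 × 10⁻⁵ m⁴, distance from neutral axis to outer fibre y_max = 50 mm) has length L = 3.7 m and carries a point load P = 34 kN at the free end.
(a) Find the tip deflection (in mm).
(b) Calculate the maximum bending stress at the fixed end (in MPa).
(a) Tip deflection of a cantilever with an end point load: δ = P·L^3 / (3·E·I). Convert P = 34 kN = 34000 N, E = 205 GPa = 2.05 × 10¹¹ Pa.
  δ = (34000 × 3.7^3) / (3 × (2.05 × 10¹¹) × (2.63 × 10⁻⁵)) = 0.1065 m = 106.5 mm
(b) Maximum bending moment at the fixed end: M = P·L = 34000 × 3.7 = 125800 N·m. Convert y_max = 50 mm = 0.05 m.
  σ = M·y_max / I = (125800 × 0.05) / (2.63 × 10⁻⁵) = 2.392 × 10⁸ Pa = 239.2 MPa
Final answer: (a) δ = 106.5 mm, (b) σ = 239.2 MPa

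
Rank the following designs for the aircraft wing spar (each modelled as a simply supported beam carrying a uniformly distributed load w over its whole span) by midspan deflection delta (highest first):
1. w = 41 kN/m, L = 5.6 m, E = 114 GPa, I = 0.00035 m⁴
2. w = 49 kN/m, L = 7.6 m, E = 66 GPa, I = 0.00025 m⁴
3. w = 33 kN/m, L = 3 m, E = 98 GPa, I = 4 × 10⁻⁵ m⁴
Model: a simply supported beam carrying a uniformly distributed load w over its whole span, so delta = (5·w·L^4) / (384·E·I) (SI units).
  Case 1: delta = (5 × 41000 × 5.6^4) / (384 × (1.14 × 10¹¹) × 0.00035) = 0.01316 m = 13.16 mm
  Case 2: delta = (5 × 49000 × 7.6^4) / (384 × (6.6 × 10¹⁰) × 0.00025) = 0.129 m = 129 mm
  Case 3: delta = (5 × 33000 × 3^4) / (384 × (9.8 × 10¹⁰) × (4 × 10⁻⁵)) = 0.008879 m = 8.879 mm
Ordering: 129 mm (case 2) > 13.16 mm (case 1) > 8.879 mm (case 3)
Final answer: 2, 1, 3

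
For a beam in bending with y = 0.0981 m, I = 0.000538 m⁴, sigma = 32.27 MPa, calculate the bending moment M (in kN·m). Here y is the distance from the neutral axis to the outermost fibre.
Model: a beam in bending, so sigma = (M·y) / I.
Solve for M: M = (sigma·I) / y.
Convert to SI units:
  sigma = 32.27 MPa = 3.227 × 10⁷ Pa
Substitute:
  M = ((3.227 × 10⁷) × 0.000538) / 0.0981
  M = 177000 N·m
Convert: M = 177000 N·m = 177 kN·m
Final answer: M = 177 kN·m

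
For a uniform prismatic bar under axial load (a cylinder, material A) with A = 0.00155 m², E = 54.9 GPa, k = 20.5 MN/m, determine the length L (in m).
Model: a uniform prismatic bar under axial load, so k = (A·E) / L.
Solve for L: L = (A·E) / k.
Convert to SI units:
  E = 54.9 GPa = 5.49 × 10¹⁰ Pa
  k = 20.5 MN/m = 2.05 × 10⁷ N/m
Substitute:
  L = (0.00155 × (5.49 × 10¹⁰)) / (2.05 × 10⁷)
  L = 4.151 m
Final answer: L = 4.151 m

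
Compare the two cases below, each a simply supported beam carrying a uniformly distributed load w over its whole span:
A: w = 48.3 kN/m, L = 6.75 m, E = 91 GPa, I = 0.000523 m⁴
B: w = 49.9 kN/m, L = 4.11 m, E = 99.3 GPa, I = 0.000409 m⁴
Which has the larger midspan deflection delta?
Model: a simply supported beam carrying a uniformly distributed load w over its whole span, so delta = (5·w·L^4) / (384·E·I) (SI units).
  A: delta = (5 × 48300 × 6.75^4) / (384 × (9.1 × 10¹⁰) × 0.000523) = 0.02743 m = 27.43 mm
  B: delta = (5 × 49900 × 4.11^4) / (384 × (9.93 × 10¹⁰) × 0.000409) = 0.004565 m = 4.565 mm
27.43 mm > 4.565 mm, so A is larger.
Final answer: A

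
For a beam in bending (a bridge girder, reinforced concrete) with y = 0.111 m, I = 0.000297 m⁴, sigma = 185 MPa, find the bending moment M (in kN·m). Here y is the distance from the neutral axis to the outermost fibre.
Model: a beam in bending, so sigma = (M·y) / I.
Solve for M: M = (sigma·I) / y.
Convert to SI units:
  sigma = 185 MPa = 1.85 × 10⁸ Pa
Substitute:
  M = ((1.85 × 10⁸) × 0.000297) / 0.111
  M = 495000 N·m
Convert: M = 495000 N·m = 495 kN·m
Final answer: M = 495 kN·m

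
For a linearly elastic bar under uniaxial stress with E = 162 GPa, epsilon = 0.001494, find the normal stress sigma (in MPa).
Model: a linearly elastic bar under uniaxial stress, so epsilon = sigma / E.
Solve for sigma: sigma = epsilon·E.
Convert to SI units:
  E = 162 GPa = 1.62 × 10¹¹ Pa
Substitute:
  sigma = 0.001494 × (1.62 × 10¹¹)
  sigma = 2.42 × 10⁸ Pa
Convert: sigma = 2.42 × 10⁸ Pa = 242 MPa
Final answer: sigma = 242 MPa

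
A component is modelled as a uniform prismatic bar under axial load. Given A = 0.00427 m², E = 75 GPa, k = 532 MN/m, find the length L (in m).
Model: a uniform prismatic bar under axial load, so k = (A·E) / L.
Solve for L: L = (A·E) / k.
Convert to SI units:
  E = 75 GPa = 7.5 × 10¹⁰ Pa
  k = 532 MN/m = 5.32 × 10⁸ N/m
Substitute:
  L = (0.00427 × (7.5 × 10¹⁰)) / (5.32 × 10⁸)
  L = 0.602 m
Final answer: L = 0.602 m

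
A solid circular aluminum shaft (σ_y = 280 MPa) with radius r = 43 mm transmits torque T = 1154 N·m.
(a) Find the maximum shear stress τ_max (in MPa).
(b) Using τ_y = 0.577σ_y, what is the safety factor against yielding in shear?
(a) For a solid circular shaft, τ_max = T·r/J with J = π·r^4/2, i.e. τ_max = 2·T / (π·r^3). Convert r = 43 mm = 0.043 m.
  τ_max = (2 × 1154) / (π × 0.043^3) = 9.24 × 10⁶ Pa = 9.24 MPa
(b) τ_y = 0.577 × 280 = 161.56 MPa
  SF = τ_y/τ_max = 161.56 / 9.24 = 17.48
Final answer: (a) τ_max = 9.24 MPa, (b) SF = 17.48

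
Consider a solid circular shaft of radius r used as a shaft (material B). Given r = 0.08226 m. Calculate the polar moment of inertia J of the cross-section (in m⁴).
Model: a solid circular shaft of radius r, so J = (π·r^4) / 2.
Substitute:
  J = (π × 0.08226^4) / 2
  J = 7.192 × 10⁻⁵ m⁴
Final answer: J = 7.192 × 10⁻⁵ m⁴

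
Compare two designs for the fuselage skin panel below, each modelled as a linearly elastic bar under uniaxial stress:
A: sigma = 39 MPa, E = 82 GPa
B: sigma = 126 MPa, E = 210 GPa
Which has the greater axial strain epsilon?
Model: a linearly elastic bar under uniaxial stress, so epsilon = sigma / E (SI units).
  A: epsilon = (3.9 × 10⁷) / (8.2 × 10¹⁰) = 0.0004756
  B: epsilon = (1.26 × 10⁸) / (2.1 × 10¹¹) = 0.0006
0.0006 > 0.0004756, so B is larger.
Final answer: B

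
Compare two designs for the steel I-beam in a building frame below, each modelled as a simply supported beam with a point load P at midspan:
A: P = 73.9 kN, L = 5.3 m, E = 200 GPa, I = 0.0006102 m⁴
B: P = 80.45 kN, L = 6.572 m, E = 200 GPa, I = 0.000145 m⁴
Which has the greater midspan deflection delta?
Model: a simply supported beam with a point load P at midspan, so delta = (P·L^3) / (48·E·I) (SI units).
  A: delta = (73900 × 5.3^3) / (48 × (2 × 10¹¹) × 0.0006102) = 0.001878 m = 1.878 mm
  B: delta = (80450 × 6.572^3) / (48 × (2 × 10¹¹) × 0.000145) = 0.01641 m = 16.41 mm
16.41 mm > 1.878 mm, so B is larger.
Final answer: B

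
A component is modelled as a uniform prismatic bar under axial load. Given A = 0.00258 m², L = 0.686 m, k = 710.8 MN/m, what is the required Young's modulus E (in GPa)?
Model: a uniform prismatic bar under axial load, so k = (A·E) / L.
Solve for E: E = (k·L) / A.
Convert to SI units:
  k = 710.8 MN/m = 7.108 × 10⁸ N/m
Substitute:
  E = ((7.108 × 10⁸) × 0.686) / 0.00258
  E = 1.89 × 10¹¹ Pa
Convert: E = 1.89 × 10¹¹ Pa = 189 GPa
Final answer: E = 189 GPa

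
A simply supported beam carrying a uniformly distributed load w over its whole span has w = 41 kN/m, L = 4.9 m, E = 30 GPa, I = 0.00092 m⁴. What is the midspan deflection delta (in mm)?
Model: a simply supported beam carrying a uniformly distributed load w over its whole span, so delta = (5·w·L^4) / (384·E·I).
Convert to SI units:
  w = 41 kN/m = 41000 N/m
  E = 30 GPa = 3 × 10¹⁰ Pa
Substitute:
  delta = (5 × 41000 × 4.9^4) / (384 × (3 × 10¹⁰) × 0.00092)
  delta = 0.01115 m
Convert: delta = 0.01115 m = 11.15 mm
Final answer: delta = 11.15 mm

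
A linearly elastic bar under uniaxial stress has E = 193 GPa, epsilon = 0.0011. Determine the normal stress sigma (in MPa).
Model: a linearly elastic bar under uniaxial stress, so sigma = E·epsilon.
Convert to SI units:
  E = 193 GPa = 1.93 × 10¹¹ Pa
Substitute:
  sigma = (1.93 × 10¹¹) × 0.0011
  sigma = 2.123 × 10⁸ Pa
Convert: sigma = 2.123 × 10⁸ Pa = 212.3 MPa
Final answer: sigma = 212.3 MPa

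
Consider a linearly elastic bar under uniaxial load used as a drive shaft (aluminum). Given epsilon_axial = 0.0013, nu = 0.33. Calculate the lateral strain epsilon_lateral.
Model: a linearly elastic bar under uniaxial load, so epsilon_lateral = -nu·epsilon_axial.
Substitute:
  epsilon_lateral = -(0.33 × 0.0013)
  epsilon_lateral = -0.000429
Final answer: epsilon_lateral = -0.000429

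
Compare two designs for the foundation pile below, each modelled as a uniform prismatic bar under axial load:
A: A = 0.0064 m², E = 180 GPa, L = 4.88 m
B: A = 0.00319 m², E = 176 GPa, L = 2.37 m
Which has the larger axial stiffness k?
Model: a uniform prismatic bar under axial load, so k = (A·E) / L (SI units).
  A: k = (0.0064 × (1.8 × 10¹¹)) / 4.88 = 2.361 × 10⁸ N/m = 236.1 MN/m
  B: k = (0.00319 × (1.76 × 10¹¹)) / 2.37 = 2.369 × 10⁸ N/m = 236.9 MN/m
236.9 MN/m > 236.1 MN/m, so B is larger.
Final answer: B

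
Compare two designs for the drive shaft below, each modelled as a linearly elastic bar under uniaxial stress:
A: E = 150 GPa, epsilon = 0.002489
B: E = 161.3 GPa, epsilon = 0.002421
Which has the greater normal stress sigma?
Model: a linearly elastic bar under uniaxial stress, so sigma = E·epsilon (SI units).
  A: sigma = (1.5 × 10¹¹) × 0.002489 = 3.734 × 10⁸ Pa = 373.4 MPa
  B: sigma = (1.613 × 10¹¹) × 0.002421 = 3.905 × 10⁸ Pa = 390.5 MPa
390.5 MPa > 373.4 MPa, so B is larger.
Final answer: B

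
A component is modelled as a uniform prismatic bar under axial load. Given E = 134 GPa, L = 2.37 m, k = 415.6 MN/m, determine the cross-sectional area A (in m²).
Model: a uniform prismatic bar under axial load, so k = (A·E) / L.
Solve for A: A = (k·L) / E.
Convert to SI units:
  E = 134 GPa = 1.34 × 10¹¹ Pa
  k = 415.6 MN/m = 4.156 × 10⁸ N/m
Substitute:
  A = ((4.156 × 10⁸) × 2.37) / (1.34 × 10¹¹)
  A = 0.007351 m²
Final answer: A = 0.007351 m²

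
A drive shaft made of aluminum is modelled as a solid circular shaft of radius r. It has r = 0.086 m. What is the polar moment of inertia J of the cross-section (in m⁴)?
Model: a solid circular shaft of radius r, so J = (π·r^4) / 2.
Substitute:
  J = (π × 0.086^4) / 2
  J = 8.592 × 10⁻⁵ m⁴
Final answer: J = 8.592 × 10⁻⁵ m⁴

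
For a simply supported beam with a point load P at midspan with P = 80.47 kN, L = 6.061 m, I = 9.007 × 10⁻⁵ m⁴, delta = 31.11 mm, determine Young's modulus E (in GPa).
Model: a simply supported beam with a point load P at midspan, so delta = (P·L^3) / (48·E·I).
Solve for E: E = (P·L^3) / (48·delta·I).
Convert to SI units:
  P = 80.47 kN = 80470 N
  delta = 31.11 mm = 0.03111 m
Substitute:
  E = (80470 × 6.061^3) / (48 × 0.03111 × (9.007 × 10⁻⁵))
  E = 1.332 × 10¹¹ Pa
Convert: E = 1.332 × 10¹¹ Pa = 133.2 GPa
Final answer: E = 133.2 GPa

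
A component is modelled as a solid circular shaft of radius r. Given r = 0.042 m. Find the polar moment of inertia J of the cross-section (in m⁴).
Model: a solid circular shaft of radius r, so J = (π·r^4) / 2.
Substitute:
  J = (π × 0.042^4) / 2
  J = 4.888 × 10⁻⁶ m⁴
Final answer: J = 4.888 × 10⁻⁶ m⁴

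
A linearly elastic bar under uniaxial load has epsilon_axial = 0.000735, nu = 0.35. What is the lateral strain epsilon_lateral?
Model: a linearly elastic bar under uniaxial load, so epsilon_lateral = -nu·epsilon_axial.
Substitute:
  epsilon_lateral = -(0.35 × 0.000735)
  epsilon_lateral = -0.0002572
Final answer: epsilon_lateral = -0.0002572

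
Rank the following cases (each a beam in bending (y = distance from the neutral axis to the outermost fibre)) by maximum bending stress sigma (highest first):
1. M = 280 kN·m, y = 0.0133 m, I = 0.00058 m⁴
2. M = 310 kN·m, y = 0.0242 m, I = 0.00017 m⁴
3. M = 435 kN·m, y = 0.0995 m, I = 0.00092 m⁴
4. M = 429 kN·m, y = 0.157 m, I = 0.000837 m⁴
Model: a beam in bending (y = distance from the neutral axis to the outermost fibre), so sigma = (M·y) / I (SI units).
  Case 1: sigma = (280000 × 0.0133) / 0.00058 = 6.421 × 10⁶ Pa = 6.421 MPa
  Case 2: sigma = (310000 × 0.0242) / 0.00017 = 4.413 × 10⁷ Pa = 44.13 MPa
  Case 3: sigma = (435000 × 0.0995) / 0.00092 = 4.705 × 10⁷ Pa = 47.05 MPa
  Case 4: sigma = (429000 × 0.157) / 0.000837 = 8.047 × 10⁷ Pa = 80.47 MPa
Ordering: 80.47 MPa (case 4) > 47.05 MPa (case 3) > 44.13 MPa (case 2) > 6.421 MPa (case 1)
Final answer: 4, 3, 2, 1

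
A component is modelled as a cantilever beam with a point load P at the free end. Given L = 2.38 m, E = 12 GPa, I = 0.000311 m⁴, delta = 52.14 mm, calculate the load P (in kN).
Model: a cantilever beam with a point load P at the free end, so delta = (P·L^3) / (3·E·I).
Solve for P: P = (3·delta·E·I) / L^3.
Convert to SI units:
  E = 12 GPa = 1.2 × 10¹⁰ Pa
  delta = 52.14 mm = 0.05214 m
Substitute:
  P = (3 × 0.05214 × (1.2 × 10¹⁰) × 0.000311) / 2.38^3
  P = 43300 N
Convert: P = 43300 N = 43.3 kN
Final answer: P = 43.3 kN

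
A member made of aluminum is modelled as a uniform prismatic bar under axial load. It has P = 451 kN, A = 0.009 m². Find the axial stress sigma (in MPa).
Model: a uniform prismatic bar under axial load, so sigma = P / A.
Convert to SI units:
  P = 451 kN = 451000 N
Substitute:
  sigma = 451000 / 0.009
  sigma = 5.011 × 10⁷ Pa
Convert: sigma = 5.011 × 10⁷ Pa = 50.11 MPa
Final answer: sigma = 50.11 MPa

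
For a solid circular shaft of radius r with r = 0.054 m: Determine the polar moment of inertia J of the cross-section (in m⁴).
Model: a solid circular shaft of radius r, so J = (π·r^4) / 2.
Substitute:
  J = (π × 0.054^4) / 2
  J = 1.336 × 10⁻⁵ m⁴
Final answer: J = 1.336 × 10⁻⁵ m⁴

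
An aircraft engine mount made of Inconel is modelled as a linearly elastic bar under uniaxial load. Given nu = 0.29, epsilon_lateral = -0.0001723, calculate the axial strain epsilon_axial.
Model: a linearly elastic bar under uniaxial load, so epsilon_lateral = -nu·epsilon_axial.
Solve for epsilon_axial: epsilon_axial = -epsilon_lateral / nu.
Substitute:
  epsilon_axial = -(-0.0001723) / 0.29
  epsilon_axial = 0.0005941
Final answer: epsilon_axial = 0.0005941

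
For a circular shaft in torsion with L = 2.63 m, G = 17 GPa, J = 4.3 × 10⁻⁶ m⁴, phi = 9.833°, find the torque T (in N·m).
Model: a circular shaft in torsion, so phi = (T·L) / (G·J).
Solve for T: T = (phi·G·J) / L.
Convert to SI units:
  G = 17 GPa = 1.7 × 10¹⁰ Pa
  phi = 9.833° = 0.1716 rad
Substitute:
  T = (0.1716 × (1.7 × 10¹⁰) × (4.3 × 10⁻⁶)) / 2.63
  T = 4770 N·m
Final answer: T = 4770 N·m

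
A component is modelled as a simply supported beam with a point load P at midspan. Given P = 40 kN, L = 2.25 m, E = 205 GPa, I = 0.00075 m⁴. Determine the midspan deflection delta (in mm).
Model: a simply supported beam with a point load P at midspan, so delta = (P·L^3) / (48·E·I).
Convert to SI units:
  P = 40 kN = 40000 N
  E = 205 GPa = 2.05 × 10¹¹ Pa
Substitute:
  delta = (40000 × 2.25^3) / (48 × (2.05 × 10¹¹) × 0.00075)
  delta = 6.174 × 10⁻⁵ m
Convert: delta = 6.174 × 10⁻⁵ m = 0.06174 mm
Final answer: delta = 0.06174 mm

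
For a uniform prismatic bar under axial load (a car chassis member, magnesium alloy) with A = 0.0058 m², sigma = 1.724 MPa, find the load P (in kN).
Model: a uniform prismatic bar under axial load, so sigma = P / A.
Solve for P: P = sigma·A.
Convert to SI units:
  sigma = 1.724 MPa = 1.724 × 10⁶ Pa
Substitute:
  P = (1.724 × 10⁶) × 0.0058
  P = 9999 N
Convert: P = 9999 N = 9.999 kN
Final answer: P = 9.999 kN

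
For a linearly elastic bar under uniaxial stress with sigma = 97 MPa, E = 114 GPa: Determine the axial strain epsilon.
Model: a linearly elastic bar under uniaxial stress, so epsilon = sigma / E.
Convert to SI units:
  sigma = 97 MPa = 9.7 × 10⁷ Pa
  E = 114 GPa = 1.14 × 10¹¹ Pa
Substitute:
  epsilon = (9.7 × 10⁷) / (1.14 × 10¹¹)
  epsilon = 0.0008509
Final answer: epsilon = 0.0008509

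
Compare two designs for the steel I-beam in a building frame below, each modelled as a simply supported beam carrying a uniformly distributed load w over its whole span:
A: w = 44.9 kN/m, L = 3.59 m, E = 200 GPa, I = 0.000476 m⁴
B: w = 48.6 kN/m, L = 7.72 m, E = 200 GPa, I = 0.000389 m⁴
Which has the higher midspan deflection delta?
Model: a simply supported beam carrying a uniformly distributed load w over its whole span, so delta = (5·w·L^4) / (384·E·I) (SI units).
  A: delta = (5 × 44900 × 3.59^4) / (384 × (2 × 10¹¹) × 0.000476) = 0.00102 m = 1.02 mm
  B: delta = (5 × 48600 × 7.72^4) / (384 × (2 × 10¹¹) × 0.000389) = 0.02889 m = 28.89 mm
28.89 mm > 1.02 mm, so B is larger.
Final answer: B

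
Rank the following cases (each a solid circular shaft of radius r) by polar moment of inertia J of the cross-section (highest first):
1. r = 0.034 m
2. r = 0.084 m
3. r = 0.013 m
Model: a solid circular shaft of radius r, so J = (π·r^4) / 2 (SI units).
  Case 1: J = (π × 0.034^4) / 2 = 2.099 × 10⁻⁶ m⁴
  Case 2: J = (π × 0.084^4) / 2 = 7.821 × 10⁻⁵ m⁴
  Case 3: J = (π × 0.013^4) / 2 = 4.486 × 10⁻⁸ m⁴
Ordering: 7.821 × 10⁻⁵ m⁴ (case 2) > 2.099 × 10⁻⁶ m⁴ (case 1) > 4.486 × 10⁻⁸ m⁴ (case 3)
Final answer: 2, 1, 3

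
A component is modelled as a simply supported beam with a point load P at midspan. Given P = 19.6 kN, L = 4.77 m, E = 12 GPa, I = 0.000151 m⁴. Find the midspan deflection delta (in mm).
Model: a simply supported beam with a point load P at midspan, so delta = (P·L^3) / (48·E·I).
Convert to SI units:
  P = 19.6 kN = 19600 N
  E = 12 GPa = 1.2 × 10¹⁰ Pa
Substitute:
  delta = (19600 × 4.77^3) / (48 × (1.2 × 10¹⁰) × 0.000151)
  delta = 0.02446 m
Convert: delta = 0.02446 m = 24.46 mm
Final answer: delta = 24.46 mm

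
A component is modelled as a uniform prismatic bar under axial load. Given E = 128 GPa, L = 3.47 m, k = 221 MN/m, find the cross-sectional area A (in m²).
Model: a uniform prismatic bar under axial load, so k = (A·E) / L.
Solve for A: A = (k·L) / E.
Convert to SI units:
  E = 128 GPa = 1.28 × 10¹¹ Pa
  k = 221 MN/m = 2.21 × 10⁸ N/m
Substitute:
  A = ((2.21 × 10⁸) × 3.47) / (1.28 × 10¹¹)
  A = 0.005991 m²
Final answer: A = 0.005991 m²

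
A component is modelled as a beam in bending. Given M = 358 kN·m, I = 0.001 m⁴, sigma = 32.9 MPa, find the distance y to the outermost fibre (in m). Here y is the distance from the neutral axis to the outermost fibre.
Model: a beam in bending, so sigma = (M·y) / I.
Solve for y: y = (sigma·I) / M.
Convert to SI units:
  M = 358 kN·m = 358000 N·m
  sigma = 32.9 MPa = 3.29 × 10⁷ Pa
Substitute:
  y = ((3.29 × 10⁷) × 0.001) / 358000
  y = 0.0919 m
Final answer: y = 0.0919 m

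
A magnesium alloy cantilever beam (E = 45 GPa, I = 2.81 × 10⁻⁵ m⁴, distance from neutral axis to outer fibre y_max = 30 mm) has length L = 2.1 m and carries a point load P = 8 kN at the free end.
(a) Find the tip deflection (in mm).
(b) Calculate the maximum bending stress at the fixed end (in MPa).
(a) Tip deflection of a cantilever with an end point load: δ = P·L^3 / (3·E·I). Convert P = 8 kN = 8000 N, E = 45 GPa = 4.5 × 10¹⁰ Pa.
  δ = (8000 × 2.1^3) / (3 × (4.5 × 10¹⁰) × (2.81 × 10⁻⁵)) = 0.01953 m = 19.53 mm
(b) Maximum bending moment at the fixed end: M = P·L = 8000 × 2.1 = 16800 N·m. Convert y_max = 30 mm = 0.03 m.
  σ = M·y_max / I = (16800 × 0.03) / (2.81 × 10⁻⁵) = 1.794 × 10⁷ Pa = 17.94 MPa
Final answer: (a) δ = 19.53 mm, (b) σ = 17.94 MPa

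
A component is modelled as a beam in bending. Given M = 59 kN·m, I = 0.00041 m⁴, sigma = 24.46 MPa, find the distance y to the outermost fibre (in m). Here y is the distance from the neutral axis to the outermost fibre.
Model: a beam in bending, so sigma = (M·y) / I.
Solve for y: y = (sigma·I) / M.
Convert to SI units:
  M = 59 kN·m = 59000 N·m
  sigma = 24.46 MPa = 2.446 × 10⁷ Pa
Substitute:
  y = ((2.446 × 10⁷) × 0.00041) / 59000
  y = 0.17 m
Final answer: y = 0.17 m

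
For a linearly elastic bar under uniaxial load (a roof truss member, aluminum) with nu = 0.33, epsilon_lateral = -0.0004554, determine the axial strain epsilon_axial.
Model: a linearly elastic bar under uniaxial load, so epsilon_lateral = -nu·epsilon_axial.
Solve for epsilon_axial: epsilon_axial = -epsilon_lateral / nu.
Substitute:
  epsilon_axial = -(-0.0004554) / 0.33
  epsilon_axial = 0.00138
Final answer: epsilon_axial = 0.00138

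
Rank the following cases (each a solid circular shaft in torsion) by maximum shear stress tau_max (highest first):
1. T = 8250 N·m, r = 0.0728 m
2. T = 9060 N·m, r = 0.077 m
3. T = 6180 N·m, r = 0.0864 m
Model: a solid circular shaft in torsion, so tau_max = (2·T) / (π·r^3) (SI units).
  Case 1: tau_max = (2 × 8250) / (π × 0.0728^3) = 1.361 × 10⁷ Pa = 13.61 MPa
  Case 2: tau_max = (2 × 9060) / (π × 0.077^3) = 1.263 × 10⁷ Pa = 12.63 MPa
  Case 3: tau_max = (2 × 6180) / (π × 0.0864^3) = 6.1 × 10⁶ Pa = 6.1 MPa
Ordering: 13.61 MPa (case 1) > 12.63 MPa (case 2) > 6.1 MPa (case 3)
Final answer: 1, 2, 3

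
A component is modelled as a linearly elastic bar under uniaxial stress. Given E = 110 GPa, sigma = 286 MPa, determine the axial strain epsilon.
Model: a linearly elastic bar under uniaxial stress, so sigma = E·epsilon.
Solve for epsilon: epsilon = sigma / E.
Convert to SI units:
  E = 110 GPa = 1.1 × 10¹¹ Pa
  sigma = 286 MPa = 2.86 × 10⁸ Pa
Substitute:
  epsilon = (2.86 × 10⁸) / (1.1 × 10¹¹)
  epsilon = 0.0026
Final answer: epsilon = 0.0026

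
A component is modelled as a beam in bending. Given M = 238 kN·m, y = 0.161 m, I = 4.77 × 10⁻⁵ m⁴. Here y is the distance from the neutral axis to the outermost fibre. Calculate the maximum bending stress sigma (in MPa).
Model: a beam in bending, so sigma = (M·y) / I.
Convert to SI units:
  M = 238 kN·m = 238000 N·m
Substitute:
  sigma = (238000 × 0.161) / (4.77 × 10⁻⁵)
  sigma = 8.033 × 10⁸ Pa
Convert: sigma = 8.033 × 10⁸ Pa = 803.3 MPa
Final answer: sigma = 803.3 MPa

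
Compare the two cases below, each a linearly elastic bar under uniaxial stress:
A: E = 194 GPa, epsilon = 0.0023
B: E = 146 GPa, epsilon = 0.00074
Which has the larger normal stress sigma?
Model: a linearly elastic bar under uniaxial stress, so sigma = E·epsilon (SI units).
  A: sigma = (1.94 × 10¹¹) × 0.0023 = 4.462 × 10⁸ Pa = 446.2 MPa
  B: sigma = (1.46 × 10¹¹) × 0.00074 = 1.08 × 10⁸ Pa = 108 MPa
446.2 MPa > 108 MPa, so A is larger.
Final answer: A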